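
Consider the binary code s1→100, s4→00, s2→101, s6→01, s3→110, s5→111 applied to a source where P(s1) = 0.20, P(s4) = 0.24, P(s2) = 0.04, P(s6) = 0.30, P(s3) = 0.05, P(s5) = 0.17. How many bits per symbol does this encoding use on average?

L̄ = Σ pᵢ·ℓᵢ = 0.20·3 + 0.24·2 + 0.04·3 + 0.30·2 + 0.05·3 + 0.17·3 = 2.46 bits/symbol.

2.46 bits/symbol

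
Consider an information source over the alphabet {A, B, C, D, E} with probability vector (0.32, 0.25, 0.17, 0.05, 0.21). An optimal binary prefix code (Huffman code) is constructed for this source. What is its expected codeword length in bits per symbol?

Repeatedly combine the two least-probable nodes; the expected code length is the sum of the merged weights.
merge 1/20 + 17/100 → 11/50
merge 21/100 + 11/50 → 43/100
merge 1/4 + 8/25 → 57/100
merge 43/100 + 57/100 → 1
L = 11/50 + 43/100 + 57/100 + 1 = 111/50 = 2.22 bits/symbol.

2.22 bits/symbol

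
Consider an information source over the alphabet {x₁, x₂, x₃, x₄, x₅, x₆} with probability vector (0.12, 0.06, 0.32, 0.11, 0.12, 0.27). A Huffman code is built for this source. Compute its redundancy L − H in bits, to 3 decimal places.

Entropy H = −Σ p log₂ p ≈ 2.3640 bits.
Huffman merges: 3/50+11/100→17/100; 3/25+3/25→6/25; 17/100+6/25→41/100; 27/100+8/25→59/100; 41/100+59/100→1. L = 241/100 ≈ 2.4100.
L − H = 2.4100 − 2.3640 = 0.046 bits.

0.046 bits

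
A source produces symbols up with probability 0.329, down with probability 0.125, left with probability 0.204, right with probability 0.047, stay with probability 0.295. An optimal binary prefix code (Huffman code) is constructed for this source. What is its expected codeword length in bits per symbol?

Repeatedly combine the two least-probable nodes; the expected code length is the sum of the merged weights.
merge 47/1000 + 1/8 → 43/250
merge 43/250 + 51/250 → 47/125
merge 59/200 + 329/1000 → 78/125
merge 47/125 + 78/125 → 1
L = 43/250 + 47/125 + 78/125 + 1 = 543/250 = 2.172 bits/symbol.

2.172 bits/symbol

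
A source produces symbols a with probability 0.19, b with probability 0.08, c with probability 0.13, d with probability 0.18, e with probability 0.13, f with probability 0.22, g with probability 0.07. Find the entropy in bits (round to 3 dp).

2.706 bits

H = −Σ pᵢ log₂ pᵢ.
−0.19·log₂(0.19) = 0.4552
−0.08·log₂(0.08) = 0.2915
−0.13·log₂(0.13) = 0.3826
−0.18·log₂(0.18) = 0.4453
−0.13·log₂(0.13) = 0.3826
−0.22·log₂(0.22) = 0.4806
−0.07·log₂(0.07) = 0.2686
Sum ≈ 2.7065 → 2.706 bits.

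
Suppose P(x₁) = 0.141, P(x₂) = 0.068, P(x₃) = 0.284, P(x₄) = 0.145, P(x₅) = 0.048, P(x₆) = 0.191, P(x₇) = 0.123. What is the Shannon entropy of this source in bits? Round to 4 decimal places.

H = −Σ pᵢ log₂ pᵢ.
−0.141·log₂(0.141) = 0.3985
−0.068·log₂(0.068) = 0.2637
−0.284·log₂(0.284) = 0.5158
−0.145·log₂(0.145) = 0.4040
−0.048·log₂(0.048) = 0.2103
−0.191·log₂(0.191) = 0.4562
−0.123·log₂(0.123) = 0.3719
Sum ≈ 2.6202 → 2.6202 bits.

2.6202 bits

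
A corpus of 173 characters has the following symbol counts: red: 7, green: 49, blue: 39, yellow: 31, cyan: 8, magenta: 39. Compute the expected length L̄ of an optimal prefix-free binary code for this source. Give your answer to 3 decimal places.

Probabilities are the counts divided by 173.
Repeatedly combine the two least-probable nodes; the expected code length is the sum of the merged weights.
merge 7/173 + 8/173 → 15/173
merge 15/173 + 31/173 → 46/173
merge 39/173 + 39/173 → 78/173
merge 46/173 + 49/173 → 95/173
merge 78/173 + 95/173 → 1
L = 15/173 + 46/173 + 78/173 + 95/173 + 1 = 407/173 ≈ 2.353 bits/symbol.

2.353 bits/symbol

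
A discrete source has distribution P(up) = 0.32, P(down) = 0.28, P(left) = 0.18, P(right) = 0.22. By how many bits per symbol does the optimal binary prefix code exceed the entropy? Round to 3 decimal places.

Entropy H = −Σ p log₂ p ≈ 1.9661 bits.
Huffman merges: 9/50+11/50→2/5; 7/25+8/25→3/5; 2/5+3/5→1. L = 2 ≈ 2.0000.
L − H = 2.0000 − 1.9661 = 0.034 bits.

0.034 bits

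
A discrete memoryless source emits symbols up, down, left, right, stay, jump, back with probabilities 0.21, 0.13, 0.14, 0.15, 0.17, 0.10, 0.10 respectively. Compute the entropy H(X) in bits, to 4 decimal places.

2.7621 bits

H = −Σ pᵢ log₂ pᵢ.
−0.21·log₂(0.21) = 0.4728
−0.13·log₂(0.13) = 0.3826
−0.14·log₂(0.14) = 0.3971
−0.15·log₂(0.15) = 0.4105
−0.17·log₂(0.17) = 0.4346
−0.10·log₂(0.10) = 0.3322
−0.10·log₂(0.10) = 0.3322
Sum ≈ 2.7621 → 2.7621 bits.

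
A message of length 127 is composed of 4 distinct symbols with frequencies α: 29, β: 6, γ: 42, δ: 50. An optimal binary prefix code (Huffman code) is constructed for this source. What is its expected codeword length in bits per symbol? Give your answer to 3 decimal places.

1.882 bits/symbol

Probabilities are the counts divided by 127.
Repeatedly combine the two least-probable nodes; the expected code length is the sum of the merged weights.
merge 6/127 + 29/127 → 35/127
merge 35/127 + 42/127 → 77/127
merge 50/127 + 77/127 → 1
L = 35/127 + 77/127 + 1 = 239/127 ≈ 1.882 bits/symbol.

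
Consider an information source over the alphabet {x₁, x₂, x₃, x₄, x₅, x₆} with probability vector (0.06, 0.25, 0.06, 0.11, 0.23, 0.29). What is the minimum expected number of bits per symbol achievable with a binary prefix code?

2.35 bits/symbol

Repeatedly combine the two least-probable nodes; the expected code length is the sum of the merged weights.
merge 3/50 + 3/50 → 3/25
merge 11/100 + 3/25 → 23/100
merge 23/100 + 23/100 → 23/50
merge 1/4 + 29/100 → 27/50
merge 23/50 + 27/50 → 1
L = 3/25 + 23/100 + 23/50 + 27/50 + 1 = 47/20 = 2.35 bits/symbol.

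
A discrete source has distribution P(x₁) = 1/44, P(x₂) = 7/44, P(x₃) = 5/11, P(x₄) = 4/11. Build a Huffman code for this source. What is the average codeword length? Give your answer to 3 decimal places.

Repeatedly combine the two least-probable nodes; the expected code length is the sum of the merged weights.
merge 1/44 + 7/44 → 2/11
merge 2/11 + 4/11 → 6/11
merge 5/11 + 6/11 → 1
L = 2/11 + 6/11 + 1 = 19/11 ≈ 1.727 bits/symbol.

1.727 bits/symbol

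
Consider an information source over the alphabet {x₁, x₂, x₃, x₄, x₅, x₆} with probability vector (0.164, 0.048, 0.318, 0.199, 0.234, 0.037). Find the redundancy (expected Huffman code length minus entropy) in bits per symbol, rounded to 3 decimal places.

0.041 bits

Entropy H = −Σ p log₂ p ≈ 2.2935 bits.
Huffman merges: 37/1000+6/125→17/200; 17/200+41/250→249/1000; 199/1000+117/500→433/1000; 249/1000+159/500→567/1000; 433/1000+567/1000→1. L = 1167/500 ≈ 2.3340.
L − H = 2.3340 − 2.2935 = 0.041 bits.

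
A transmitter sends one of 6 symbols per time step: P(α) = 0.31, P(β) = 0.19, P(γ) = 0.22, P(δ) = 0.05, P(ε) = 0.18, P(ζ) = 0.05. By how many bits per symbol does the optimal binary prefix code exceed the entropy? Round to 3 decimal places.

0.043 bits

Entropy H = −Σ p log₂ p ≈ 2.3371 bits.
Huffman merges: 1/20+1/20→1/10; 1/10+9/50→7/25; 19/100+11/50→41/100; 7/25+31/100→59/100; 41/100+59/100→1. L = 119/50 ≈ 2.3800.
L − H = 2.3800 − 2.3371 = 0.043 bits.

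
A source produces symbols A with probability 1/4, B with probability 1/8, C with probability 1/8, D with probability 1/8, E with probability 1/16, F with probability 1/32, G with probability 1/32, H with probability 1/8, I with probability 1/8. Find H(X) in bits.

2.9375 bits

Each probability is a power of 1/2, so log₂(1/p) is an integer.
H = Σ p·log₂(1/p) = 1/4·2 + 1/8·3 + 1/8·3 + 1/8·3 + 1/16·4 + 1/32·5 + 1/32·5 + 1/8·3 + 1/8·3 = 2.9375 bits.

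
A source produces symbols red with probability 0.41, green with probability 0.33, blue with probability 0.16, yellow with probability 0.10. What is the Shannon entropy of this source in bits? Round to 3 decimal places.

H = −Σ pᵢ log₂ pᵢ.
−0.41·log₂(0.41) = 0.5274
−0.33·log₂(0.33) = 0.5278
−0.16·log₂(0.16) = 0.4230
−0.10·log₂(0.10) = 0.3322
Sum ≈ 1.8104 → 1.810 bits.

1.810 bits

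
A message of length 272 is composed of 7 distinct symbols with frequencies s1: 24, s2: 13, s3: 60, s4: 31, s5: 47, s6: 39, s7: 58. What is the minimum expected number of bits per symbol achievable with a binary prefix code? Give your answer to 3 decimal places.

2.702 bits/symbol

Probabilities are the counts divided by 272.
Repeatedly combine the two least-probable nodes; the expected code length is the sum of the merged weights.
merge 13/272 + 3/34 → 37/272
merge 31/272 + 37/272 → 1/4
merge 39/272 + 47/272 → 43/136
merge 29/136 + 15/68 → 59/136
merge 1/4 + 43/136 → 77/136
merge 59/136 + 77/136 → 1
L = 37/272 + 1/4 + 43/136 + 59/136 + 77/136 + 1 = 735/272 ≈ 2.702 bits/symbol.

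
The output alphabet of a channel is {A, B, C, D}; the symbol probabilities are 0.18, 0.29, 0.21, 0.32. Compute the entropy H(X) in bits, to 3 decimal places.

1.962 bits

H = −Σ pᵢ log₂ pᵢ.
−0.18·log₂(0.18) = 0.4453
−0.29·log₂(0.29) = 0.5179
−0.21·log₂(0.21) = 0.4728
−0.32·log₂(0.32) = 0.5260
Sum ≈ 1.9621 → 1.962 bits.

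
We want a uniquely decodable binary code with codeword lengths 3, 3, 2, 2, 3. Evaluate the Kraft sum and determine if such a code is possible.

With common denominator 2^3 = 8: Σ 2^(−ℓᵢ) = 1/8 + 1/8 + 2/8 + 2/8 + 1/8 = 7/8 = 0.875.
Kraft's inequality requires Σ ≤ 1; here Σ = 0.875 ≤ 1, so such a prefix code exists.

0.875; yes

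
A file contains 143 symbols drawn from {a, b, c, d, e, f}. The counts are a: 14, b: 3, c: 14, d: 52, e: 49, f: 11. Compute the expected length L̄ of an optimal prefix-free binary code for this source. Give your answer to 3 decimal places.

Probabilities are the counts divided by 143.
Repeatedly combine the two least-probable nodes; the expected code length is the sum of the merged weights.
merge 3/143 + 1/13 → 14/143
merge 14/143 + 14/143 → 28/143
merge 14/143 + 28/143 → 42/143
merge 42/143 + 49/143 → 7/11
merge 4/11 + 7/11 → 1
L = 14/143 + 28/143 + 42/143 + 7/11 + 1 = 318/143 ≈ 2.224 bits/symbol.

2.224 bits/symbol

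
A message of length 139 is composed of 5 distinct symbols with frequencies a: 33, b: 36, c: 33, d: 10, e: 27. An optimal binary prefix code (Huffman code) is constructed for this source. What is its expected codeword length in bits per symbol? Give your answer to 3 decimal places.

2.266 bits/symbol

Probabilities are the counts divided by 139.
Repeatedly combine the two least-probable nodes; the expected code length is the sum of the merged weights.
merge 10/139 + 27/139 → 37/139
merge 33/139 + 33/139 → 66/139
merge 36/139 + 37/139 → 73/139
merge 66/139 + 73/139 → 1
L = 37/139 + 66/139 + 73/139 + 1 = 315/139 ≈ 2.266 bits/symbol.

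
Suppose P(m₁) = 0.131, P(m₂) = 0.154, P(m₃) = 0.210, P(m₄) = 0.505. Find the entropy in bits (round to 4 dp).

1.7704 bits

H = −Σ pᵢ log₂ pᵢ.
−0.131·log₂(0.131) = 0.3841
−0.154·log₂(0.154) = 0.4156
−0.210·log₂(0.210) = 0.4728
−0.505·log₂(0.505) = 0.4978
Sum ≈ 1.7704 → 1.7704 bits.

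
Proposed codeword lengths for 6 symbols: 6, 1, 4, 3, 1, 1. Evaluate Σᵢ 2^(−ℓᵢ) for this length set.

With common denominator 2^6 = 64: Σ 2^(−ℓᵢ) = 1/64 + 32/64 + 4/64 + 8/64 + 32/64 + 32/64 = 109/64 = 1.703125.

1.703125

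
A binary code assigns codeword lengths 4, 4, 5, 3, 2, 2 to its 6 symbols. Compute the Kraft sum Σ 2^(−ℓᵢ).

0.78125

With common denominator 2^5 = 32: Σ 2^(−ℓᵢ) = 2/32 + 2/32 + 1/32 + 4/32 + 8/32 + 8/32 = 25/32 = 0.78125.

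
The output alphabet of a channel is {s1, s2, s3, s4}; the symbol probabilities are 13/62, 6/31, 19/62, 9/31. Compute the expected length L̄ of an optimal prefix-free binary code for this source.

Repeatedly combine the two least-probable nodes; the expected code length is the sum of the merged weights.
merge 6/31 + 13/62 → 25/62
merge 9/31 + 19/62 → 37/62
merge 25/62 + 37/62 → 1
L = 25/62 + 37/62 + 1 = 2 bits/symbol.

2 bits/symbol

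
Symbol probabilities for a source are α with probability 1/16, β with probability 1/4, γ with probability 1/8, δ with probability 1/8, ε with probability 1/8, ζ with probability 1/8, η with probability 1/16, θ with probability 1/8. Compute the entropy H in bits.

2.875 bits

Each probability is a power of 1/2, so log₂(1/p) is an integer.
H = Σ p·log₂(1/p) = 1/16·4 + 1/4·2 + 1/8·3 + 1/8·3 + 1/8·3 + 1/8·3 + 1/16·4 + 1/8·3 = 2.875 bits.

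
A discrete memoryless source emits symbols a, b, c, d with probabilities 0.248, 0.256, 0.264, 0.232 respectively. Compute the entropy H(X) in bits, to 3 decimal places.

H = −Σ pᵢ log₂ pᵢ.
−0.248·log₂(0.248) = 0.4989
−0.256·log₂(0.256) = 0.5032
−0.264·log₂(0.264) = 0.5072
−0.232·log₂(0.232) = 0.4890
Sum ≈ 1.9984 → 1.998 bits.

1.998 bits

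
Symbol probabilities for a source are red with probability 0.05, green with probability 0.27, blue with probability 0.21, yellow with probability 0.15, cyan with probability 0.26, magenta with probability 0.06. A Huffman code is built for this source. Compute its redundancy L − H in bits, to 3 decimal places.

Entropy H = −Σ p log₂ p ≈ 2.3583 bits.
Huffman merges: 1/20+3/50→11/100; 11/100+3/20→13/50; 21/100+13/50→47/100; 13/50+27/100→53/100; 47/100+53/100→1. L = 237/100 ≈ 2.3700.
L − H = 2.3700 − 2.3583 = 0.012 bits.

0.012 bits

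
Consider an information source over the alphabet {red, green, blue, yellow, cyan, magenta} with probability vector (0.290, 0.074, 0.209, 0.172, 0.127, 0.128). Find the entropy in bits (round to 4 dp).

H = −Σ pᵢ log₂ pᵢ.
−0.290·log₂(0.290) = 0.5179
−0.074·log₂(0.074) = 0.2780
−0.209·log₂(0.209) = 0.4720
−0.172·log₂(0.172) = 0.4368
−0.127·log₂(0.127) = 0.3781
−0.128·log₂(0.128) = 0.3796
Sum ≈ 2.4624 → 2.4624 bits.

2.4624 bits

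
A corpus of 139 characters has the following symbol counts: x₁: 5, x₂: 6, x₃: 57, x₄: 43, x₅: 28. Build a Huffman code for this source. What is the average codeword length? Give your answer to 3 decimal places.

1.950 bits/symbol

Probabilities are the counts divided by 139.
Repeatedly combine the two least-probable nodes; the expected code length is the sum of the merged weights.
merge 5/139 + 6/139 → 11/139
merge 11/139 + 28/139 → 39/139
merge 39/139 + 43/139 → 82/139
merge 57/139 + 82/139 → 1
L = 11/139 + 39/139 + 82/139 + 1 = 271/139 ≈ 1.950 bits/symbol.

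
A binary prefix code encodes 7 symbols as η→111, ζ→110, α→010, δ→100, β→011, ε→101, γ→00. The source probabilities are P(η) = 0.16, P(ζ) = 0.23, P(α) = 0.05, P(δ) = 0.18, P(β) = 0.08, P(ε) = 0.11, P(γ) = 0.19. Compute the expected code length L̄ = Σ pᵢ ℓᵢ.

2.81 bits/symbol

L̄ = Σ pᵢ·ℓᵢ = 0.16·3 + 0.23·3 + 0.05·3 + 0.18·3 + 0.08·3 + 0.11·3 + 0.19·2 = 2.81 bits/symbol.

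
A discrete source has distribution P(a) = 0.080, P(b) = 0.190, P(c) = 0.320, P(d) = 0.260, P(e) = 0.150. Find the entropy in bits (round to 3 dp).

2.189 bits

H = −Σ pᵢ log₂ pᵢ.
−0.080·log₂(0.080) = 0.2915
−0.190·log₂(0.190) = 0.4552
−0.320·log₂(0.320) = 0.5260
−0.260·log₂(0.260) = 0.5053
−0.150·log₂(0.150) = 0.4105
Sum ≈ 2.1886 → 2.189 bits.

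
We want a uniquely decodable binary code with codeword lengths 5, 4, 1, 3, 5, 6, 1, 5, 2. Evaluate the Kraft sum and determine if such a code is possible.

1.546875; no

With common denominator 2^6 = 64: Σ 2^(−ℓᵢ) = 2/64 + 4/64 + 32/64 + 8/64 + 2/64 + 1/64 + 32/64 + 2/64 + 16/64 = 99/64 = 1.546875.
Kraft's inequality requires Σ ≤ 1; here Σ = 1.546875 > 1, so no such prefix code exists.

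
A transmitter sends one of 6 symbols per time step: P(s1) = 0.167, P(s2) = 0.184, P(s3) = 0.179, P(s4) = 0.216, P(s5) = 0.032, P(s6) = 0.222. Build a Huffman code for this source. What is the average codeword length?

Repeatedly combine the two least-probable nodes; the expected code length is the sum of the merged weights.
merge 4/125 + 167/1000 → 199/1000
merge 179/1000 + 23/125 → 363/1000
merge 199/1000 + 27/125 → 83/200
merge 111/500 + 363/1000 → 117/200
merge 83/200 + 117/200 → 1
L = 199/1000 + 363/1000 + 83/200 + 117/200 + 1 = 1281/500 = 2.562 bits/symbol.

2.562 bits/symbol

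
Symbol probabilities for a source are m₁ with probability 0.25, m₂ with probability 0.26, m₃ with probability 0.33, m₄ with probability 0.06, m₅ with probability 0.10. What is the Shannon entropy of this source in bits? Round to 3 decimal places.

H = −Σ pᵢ log₂ pᵢ.
−0.25·log₂(0.25) = 0.5000
−0.26·log₂(0.26) = 0.5053
−0.33·log₂(0.33) = 0.5278
−0.06·log₂(0.06) = 0.2435
−0.10·log₂(0.10) = 0.3322
Sum ≈ 2.1088 → 2.109 bits.

2.109 bits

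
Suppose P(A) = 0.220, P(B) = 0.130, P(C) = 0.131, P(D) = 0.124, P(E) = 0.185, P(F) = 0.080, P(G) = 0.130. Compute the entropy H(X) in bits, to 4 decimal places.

H = −Σ pᵢ log₂ pᵢ.
−0.220·log₂(0.220) = 0.4806
−0.130·log₂(0.130) = 0.3826
−0.131·log₂(0.131) = 0.3841
−0.124·log₂(0.124) = 0.3734
−0.185·log₂(0.185) = 0.4504
−0.080·log₂(0.080) = 0.2915
−0.130·log₂(0.130) = 0.3826
Sum ≈ 2.7453 → 2.7453 bits.

2.7453 bits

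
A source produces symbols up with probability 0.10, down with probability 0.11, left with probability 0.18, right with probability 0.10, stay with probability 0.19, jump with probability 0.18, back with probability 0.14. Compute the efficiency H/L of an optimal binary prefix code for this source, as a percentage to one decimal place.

98.1%

Entropy H = −Σ p log₂ p ≈ 2.7576 bits.
Huffman merges: 1/10+1/10→1/5; 11/100+7/50→1/4; 9/50+9/50→9/25; 19/100+1/5→39/100; 1/4+9/25→61/100; 39/100+61/100→1. L = 281/100 ≈ 2.8100.
Efficiency = H/L = 2.7576/2.8100 = 98.1%.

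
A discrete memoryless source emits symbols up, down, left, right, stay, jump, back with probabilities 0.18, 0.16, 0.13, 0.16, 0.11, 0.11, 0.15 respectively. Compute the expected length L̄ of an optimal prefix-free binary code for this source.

Repeatedly combine the two least-probable nodes; the expected code length is the sum of the merged weights.
merge 11/100 + 11/100 → 11/50
merge 13/100 + 3/20 → 7/25
merge 4/25 + 4/25 → 8/25
merge 9/50 + 11/50 → 2/5
merge 7/25 + 8/25 → 3/5
merge 2/5 + 3/5 → 1
L = 11/50 + 7/25 + 8/25 + 2/5 + 3/5 + 1 = 141/50 = 2.82 bits/symbol.

2.82 bits/symbol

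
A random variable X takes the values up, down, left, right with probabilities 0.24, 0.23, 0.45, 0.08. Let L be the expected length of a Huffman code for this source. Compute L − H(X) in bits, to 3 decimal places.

Entropy H = −Σ p log₂ p ≈ 1.7917 bits.
Huffman merges: 2/25+23/100→31/100; 6/25+31/100→11/20; 9/20+11/20→1. L = 93/50 ≈ 1.8600.
L − H = 1.8600 − 1.7917 = 0.068 bits.

0.068 bits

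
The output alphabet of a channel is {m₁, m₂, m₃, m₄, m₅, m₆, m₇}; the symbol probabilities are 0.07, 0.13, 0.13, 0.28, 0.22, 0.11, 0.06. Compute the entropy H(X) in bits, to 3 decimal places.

H = −Σ pᵢ log₂ pᵢ.
−0.07·log₂(0.07) = 0.2686
−0.13·log₂(0.13) = 0.3826
−0.13·log₂(0.13) = 0.3826
−0.28·log₂(0.28) = 0.5142
−0.22·log₂(0.22) = 0.4806
−0.11·log₂(0.11) = 0.3503
−0.06·log₂(0.06) = 0.2435
Sum ≈ 2.6225 → 2.622 bits.

2.622 bits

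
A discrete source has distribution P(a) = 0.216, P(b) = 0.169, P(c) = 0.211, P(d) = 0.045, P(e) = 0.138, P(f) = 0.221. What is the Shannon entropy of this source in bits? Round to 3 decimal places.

2.462 bits

H = −Σ pᵢ log₂ pᵢ.
−0.216·log₂(0.216) = 0.4776
−0.169·log₂(0.169) = 0.4335
−0.211·log₂(0.211) = 0.4736
−0.045·log₂(0.045) = 0.2013
−0.138·log₂(0.138) = 0.3943
−0.221·log₂(0.221) = 0.4813
Sum ≈ 2.4616 → 2.462 bits.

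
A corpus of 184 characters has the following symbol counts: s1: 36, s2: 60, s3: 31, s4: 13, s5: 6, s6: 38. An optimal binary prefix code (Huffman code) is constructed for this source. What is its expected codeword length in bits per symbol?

Probabilities are the counts divided by 184.
Repeatedly combine the two least-probable nodes; the expected code length is the sum of the merged weights.
merge 3/92 + 13/184 → 19/184
merge 19/184 + 31/184 → 25/92
merge 9/46 + 19/92 → 37/92
merge 25/92 + 15/46 → 55/92
merge 37/92 + 55/92 → 1
L = 19/184 + 25/92 + 37/92 + 55/92 + 1 = 19/8 = 2.375 bits/symbol.

2.375 bits/symbol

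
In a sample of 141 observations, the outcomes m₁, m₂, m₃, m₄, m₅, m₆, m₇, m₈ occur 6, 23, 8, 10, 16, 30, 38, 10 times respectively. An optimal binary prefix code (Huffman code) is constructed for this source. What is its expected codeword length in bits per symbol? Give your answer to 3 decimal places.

Probabilities are the counts divided by 141.
Repeatedly combine the two least-probable nodes; the expected code length is the sum of the merged weights.
merge 2/47 + 8/141 → 14/141
merge 10/141 + 10/141 → 20/141
merge 14/141 + 16/141 → 10/47
merge 20/141 + 23/141 → 43/141
merge 10/47 + 10/47 → 20/47
merge 38/141 + 43/141 → 27/47
merge 20/47 + 27/47 → 1
L = 14/141 + 20/141 + 10/47 + 43/141 + 20/47 + 27/47 + 1 = 389/141 ≈ 2.759 bits/symbol.

2.759 bits/symbol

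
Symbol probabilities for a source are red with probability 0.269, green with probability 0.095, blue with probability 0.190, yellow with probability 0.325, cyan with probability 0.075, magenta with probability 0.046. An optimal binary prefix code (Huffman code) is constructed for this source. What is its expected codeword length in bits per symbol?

Repeatedly combine the two least-probable nodes; the expected code length is the sum of the merged weights.
merge 23/500 + 3/40 → 121/1000
merge 19/200 + 121/1000 → 27/125
merge 19/100 + 27/125 → 203/500
merge 269/1000 + 13/40 → 297/500
merge 203/500 + 297/500 → 1
L = 121/1000 + 27/125 + 203/500 + 297/500 + 1 = 2337/1000 = 2.337 bits/symbol.

2.337 bits/symbol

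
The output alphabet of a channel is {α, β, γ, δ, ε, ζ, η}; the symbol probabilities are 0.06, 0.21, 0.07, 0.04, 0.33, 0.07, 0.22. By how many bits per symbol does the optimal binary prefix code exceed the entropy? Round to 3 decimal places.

Entropy H = −Σ p log₂ p ≈ 2.4476 bits.
Huffman merges: 1/25+3/50→1/10; 7/100+7/100→7/50; 1/10+7/50→6/25; 21/100+11/50→43/100; 6/25+33/100→57/100; 43/100+57/100→1. L = 62/25 ≈ 2.4800.
L − H = 2.4800 − 2.4476 = 0.032 bits.

0.032 bits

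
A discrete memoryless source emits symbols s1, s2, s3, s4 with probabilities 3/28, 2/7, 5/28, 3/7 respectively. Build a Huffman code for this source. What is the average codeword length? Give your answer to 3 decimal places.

1.857 bits/symbol

Repeatedly combine the two least-probable nodes; the expected code length is the sum of the merged weights.
merge 3/28 + 5/28 → 2/7
merge 2/7 + 2/7 → 4/7
merge 3/7 + 4/7 → 1
L = 2/7 + 4/7 + 1 = 13/7 ≈ 1.857 bits/symbol.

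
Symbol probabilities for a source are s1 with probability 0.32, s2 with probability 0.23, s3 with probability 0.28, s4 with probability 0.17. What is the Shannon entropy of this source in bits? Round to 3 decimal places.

1.963 bits

H = −Σ pᵢ log₂ pᵢ.
−0.32·log₂(0.32) = 0.5260
−0.23·log₂(0.23) = 0.4877
−0.28·log₂(0.28) = 0.5142
−0.17·log₂(0.17) = 0.4346
Sum ≈ 1.9625 → 1.963 bits.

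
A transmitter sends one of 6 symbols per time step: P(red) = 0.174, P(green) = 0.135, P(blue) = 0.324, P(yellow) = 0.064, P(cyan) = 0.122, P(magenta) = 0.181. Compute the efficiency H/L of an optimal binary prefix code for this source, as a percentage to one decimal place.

97.2%

Entropy H = −Σ p log₂ p ≈ 2.4262 bits.
Huffman merges: 8/125+61/500→93/500; 27/200+87/500→309/1000; 181/1000+93/500→367/1000; 309/1000+81/250→633/1000; 367/1000+633/1000→1. L = 499/200 ≈ 2.4950.
Efficiency = H/L = 2.4262/2.4950 = 97.2%.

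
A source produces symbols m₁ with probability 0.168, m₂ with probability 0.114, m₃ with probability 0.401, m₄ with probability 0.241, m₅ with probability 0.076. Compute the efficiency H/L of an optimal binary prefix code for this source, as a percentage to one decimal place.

97.6%

Entropy H = −Σ p log₂ p ≈ 2.0954 bits.
Huffman merges: 19/250+57/500→19/100; 21/125+19/100→179/500; 241/1000+179/500→599/1000; 401/1000+599/1000→1. L = 2147/1000 ≈ 2.1470.
Efficiency = H/L = 2.0954/2.1470 = 97.6%.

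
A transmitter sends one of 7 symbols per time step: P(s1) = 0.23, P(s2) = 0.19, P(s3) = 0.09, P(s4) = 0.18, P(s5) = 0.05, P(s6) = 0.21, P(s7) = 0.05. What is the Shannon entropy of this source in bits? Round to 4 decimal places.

2.6059 bits

H = −Σ pᵢ log₂ pᵢ.
−0.23·log₂(0.23) = 0.4877
−0.19·log₂(0.19) = 0.4552
−0.09·log₂(0.09) = 0.3127
−0.18·log₂(0.18) = 0.4453
−0.05·log₂(0.05) = 0.2161
−0.21·log₂(0.21) = 0.4728
−0.05·log₂(0.05) = 0.2161
Sum ≈ 2.6059 → 2.6059 bits.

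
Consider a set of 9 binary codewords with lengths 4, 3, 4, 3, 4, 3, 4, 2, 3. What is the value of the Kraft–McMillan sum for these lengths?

1

With common denominator 2^4 = 16: Σ 2^(−ℓᵢ) = 1/16 + 2/16 + 1/16 + 2/16 + 1/16 + 2/16 + 1/16 + 4/16 + 2/16 = 16/16 = 1.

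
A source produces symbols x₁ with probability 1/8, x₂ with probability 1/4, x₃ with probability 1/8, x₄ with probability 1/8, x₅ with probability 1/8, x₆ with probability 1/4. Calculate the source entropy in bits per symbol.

Each probability is a power of 1/2, so log₂(1/p) is an integer.
H = Σ p·log₂(1/p) = 1/8·3 + 1/4·2 + 1/8·3 + 1/8·3 + 1/8·3 + 1/4·2 = 2.5 bits.

2.5 bits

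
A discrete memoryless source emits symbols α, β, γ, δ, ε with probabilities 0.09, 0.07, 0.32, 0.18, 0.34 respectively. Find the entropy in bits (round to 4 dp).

H = −Σ pᵢ log₂ pᵢ.
−0.09·log₂(0.09) = 0.3127
−0.07·log₂(0.07) = 0.2686
−0.32·log₂(0.32) = 0.5260
−0.18·log₂(0.18) = 0.4453
−0.34·log₂(0.34) = 0.5292
Sum ≈ 2.0817 → 2.0817 bits.

2.0817 bits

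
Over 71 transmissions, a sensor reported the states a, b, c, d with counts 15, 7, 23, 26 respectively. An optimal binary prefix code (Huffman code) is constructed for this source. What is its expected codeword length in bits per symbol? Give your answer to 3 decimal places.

1.944 bits/symbol

Probabilities are the counts divided by 71.
Repeatedly combine the two least-probable nodes; the expected code length is the sum of the merged weights.
merge 7/71 + 15/71 → 22/71
merge 22/71 + 23/71 → 45/71
merge 26/71 + 45/71 → 1
L = 22/71 + 45/71 + 1 = 138/71 ≈ 1.944 bits/symbol.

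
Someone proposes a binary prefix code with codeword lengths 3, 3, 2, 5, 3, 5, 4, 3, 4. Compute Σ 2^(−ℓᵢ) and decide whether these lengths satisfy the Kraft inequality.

0.9375; yes

With common denominator 2^5 = 32: Σ 2^(−ℓᵢ) = 4/32 + 4/32 + 8/32 + 1/32 + 4/32 + 1/32 + 2/32 + 4/32 + 2/32 = 30/32 = 0.9375.
Kraft's inequality requires Σ ≤ 1; here Σ = 0.9375 ≤ 1, so such a prefix code exists.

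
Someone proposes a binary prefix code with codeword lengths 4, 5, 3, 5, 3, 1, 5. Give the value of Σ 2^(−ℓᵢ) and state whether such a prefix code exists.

0.90625; yes

With common denominator 2^5 = 32: Σ 2^(−ℓᵢ) = 2/32 + 1/32 + 4/32 + 1/32 + 4/32 + 16/32 + 1/32 = 29/32 = 0.90625.
Kraft's inequality requires Σ ≤ 1; here Σ = 0.90625 ≤ 1, so such a prefix code exists.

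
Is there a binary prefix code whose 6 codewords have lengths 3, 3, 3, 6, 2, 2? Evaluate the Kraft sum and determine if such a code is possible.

With common denominator 2^6 = 64: Σ 2^(−ℓᵢ) = 8/64 + 8/64 + 8/64 + 1/64 + 16/64 + 16/64 = 57/64 = 0.890625.
Kraft's inequality requires Σ ≤ 1; here Σ = 0.890625 ≤ 1, so such a prefix code exists.

0.890625; yes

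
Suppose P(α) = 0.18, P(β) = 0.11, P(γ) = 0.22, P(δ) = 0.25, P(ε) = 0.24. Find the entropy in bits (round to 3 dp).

H = −Σ pᵢ log₂ pᵢ.
−0.18·log₂(0.18) = 0.4453
−0.11·log₂(0.11) = 0.3503
−0.22·log₂(0.22) = 0.4806
−0.25·log₂(0.25) = 0.5000
−0.24·log₂(0.24) = 0.4941
Sum ≈ 2.2703 → 2.270 bits.

2.270 bits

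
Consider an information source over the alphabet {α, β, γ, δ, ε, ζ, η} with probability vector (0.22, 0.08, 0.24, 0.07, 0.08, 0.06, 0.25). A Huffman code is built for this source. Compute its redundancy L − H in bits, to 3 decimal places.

Entropy H = −Σ p log₂ p ≈ 2.5698 bits.
Huffman merges: 3/50+7/100→13/100; 2/25+2/25→4/25; 13/100+4/25→29/100; 11/50+6/25→23/50; 1/4+29/100→27/50; 23/50+27/50→1. L = 129/50 ≈ 2.5800.
L − H = 2.5800 − 2.5698 = 0.010 bits.

0.010 bits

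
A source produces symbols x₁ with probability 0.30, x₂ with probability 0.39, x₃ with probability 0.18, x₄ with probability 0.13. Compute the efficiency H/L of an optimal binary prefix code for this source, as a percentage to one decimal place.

Entropy H = −Σ p log₂ p ≈ 1.8788 bits.
Huffman merges: 13/100+9/50→31/100; 3/10+31/100→61/100; 39/100+61/100→1. L = 48/25 ≈ 1.9200.
Efficiency = H/L = 1.8788/1.9200 = 97.9%.

97.9%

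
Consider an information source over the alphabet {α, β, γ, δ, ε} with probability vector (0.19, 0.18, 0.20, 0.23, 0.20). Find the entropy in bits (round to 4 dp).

H = −Σ pᵢ log₂ pᵢ.
−0.19·log₂(0.19) = 0.4552
−0.18·log₂(0.18) = 0.4453
−0.20·log₂(0.20) = 0.4644
−0.23·log₂(0.23) = 0.4877
−0.20·log₂(0.20) = 0.4644
Sum ≈ 2.3170 → 2.3170 bits.

2.3170 bits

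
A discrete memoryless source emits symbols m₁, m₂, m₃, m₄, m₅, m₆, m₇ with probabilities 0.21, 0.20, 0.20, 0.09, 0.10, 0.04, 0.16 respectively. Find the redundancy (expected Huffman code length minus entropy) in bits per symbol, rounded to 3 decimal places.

Entropy H = −Σ p log₂ p ≈ 2.6552 bits.
Huffman merges: 1/25+9/100→13/100; 1/10+13/100→23/100; 4/25+1/5→9/25; 1/5+21/100→41/100; 23/100+9/25→59/100; 41/100+59/100→1. L = 68/25 ≈ 2.7200.
L − H = 2.7200 − 2.6552 = 0.065 bits.

0.065 bits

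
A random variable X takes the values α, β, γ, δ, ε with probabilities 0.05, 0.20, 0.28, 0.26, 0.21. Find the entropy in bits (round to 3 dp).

2.173 bits

H = −Σ pᵢ log₂ pᵢ.
−0.05·log₂(0.05) = 0.2161
−0.20·log₂(0.20) = 0.4644
−0.28·log₂(0.28) = 0.5142
−0.26·log₂(0.26) = 0.5053
−0.21·log₂(0.21) = 0.4728
Sum ≈ 2.1728 → 2.173 bits.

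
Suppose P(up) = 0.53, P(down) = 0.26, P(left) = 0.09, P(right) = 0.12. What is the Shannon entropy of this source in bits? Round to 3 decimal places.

H = −Σ pᵢ log₂ pᵢ.
−0.53·log₂(0.53) = 0.4854
−0.26·log₂(0.26) = 0.5053
−0.09·log₂(0.09) = 0.3127
−0.12·log₂(0.12) = 0.3671
Sum ≈ 1.6705 → 1.670 bits.

1.670 bits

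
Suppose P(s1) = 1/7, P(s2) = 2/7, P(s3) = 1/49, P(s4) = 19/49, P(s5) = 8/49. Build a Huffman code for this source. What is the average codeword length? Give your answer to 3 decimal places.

Repeatedly combine the two least-probable nodes; the expected code length is the sum of the merged weights.
merge 1/49 + 1/7 → 8/49
merge 8/49 + 8/49 → 16/49
merge 2/7 + 16/49 → 30/49
merge 19/49 + 30/49 → 1
L = 8/49 + 16/49 + 30/49 + 1 = 103/49 ≈ 2.102 bits/symbol.

2.102 bits/symbol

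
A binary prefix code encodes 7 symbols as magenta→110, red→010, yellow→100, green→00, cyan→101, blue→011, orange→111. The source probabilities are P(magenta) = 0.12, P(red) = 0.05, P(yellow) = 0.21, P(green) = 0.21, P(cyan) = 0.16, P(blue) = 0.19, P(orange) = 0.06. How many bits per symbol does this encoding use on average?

L̄ = Σ pᵢ·ℓᵢ = 0.12·3 + 0.05·3 + 0.21·3 + 0.21·2 + 0.16·3 + 0.19·3 + 0.06·3 = 2.79 bits/symbol.

2.79 bits/symbol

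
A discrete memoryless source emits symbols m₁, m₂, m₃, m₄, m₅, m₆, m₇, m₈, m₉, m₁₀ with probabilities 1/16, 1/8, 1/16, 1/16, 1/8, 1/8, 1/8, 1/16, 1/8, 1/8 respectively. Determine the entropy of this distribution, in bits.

3.25 bits

Each probability is a power of 1/2, so log₂(1/p) is an integer.
H = Σ p·log₂(1/p) = 1/16·4 + 1/8·3 + 1/16·4 + 1/16·4 + 1/8·3 + 1/8·3 + 1/8·3 + 1/16·4 + 1/8·3 + 1/8·3 = 3.25 bits.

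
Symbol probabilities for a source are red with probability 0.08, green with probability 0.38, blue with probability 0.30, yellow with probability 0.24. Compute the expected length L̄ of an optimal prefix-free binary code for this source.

Repeatedly combine the two least-probable nodes; the expected code length is the sum of the merged weights.
merge 2/25 + 6/25 → 8/25
merge 3/10 + 8/25 → 31/50
merge 19/50 + 31/50 → 1
L = 8/25 + 31/50 + 1 = 97/50 = 1.94 bits/symbol.

1.94 bits/symbol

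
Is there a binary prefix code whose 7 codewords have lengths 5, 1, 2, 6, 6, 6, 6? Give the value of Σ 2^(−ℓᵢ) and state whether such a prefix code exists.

0.84375; yes

With common denominator 2^6 = 64: Σ 2^(−ℓᵢ) = 2/64 + 32/64 + 16/64 + 1/64 + 1/64 + 1/64 + 1/64 = 54/64 = 0.84375.
Kraft's inequality requires Σ ≤ 1; here Σ = 0.84375 ≤ 1, so such a prefix code exists.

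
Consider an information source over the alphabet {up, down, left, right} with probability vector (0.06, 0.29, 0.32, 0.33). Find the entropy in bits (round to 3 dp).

H = −Σ pᵢ log₂ pᵢ.
−0.06·log₂(0.06) = 0.2435
−0.29·log₂(0.29) = 0.5179
−0.32·log₂(0.32) = 0.5260
−0.33·log₂(0.33) = 0.5278
Sum ≈ 1.8153 → 1.815 bits.

1.815 bits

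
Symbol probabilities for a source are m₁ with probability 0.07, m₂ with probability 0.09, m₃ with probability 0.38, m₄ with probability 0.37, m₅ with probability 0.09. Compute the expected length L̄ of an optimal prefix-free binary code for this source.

2.03 bits/symbol

Repeatedly combine the two least-probable nodes; the expected code length is the sum of the merged weights.
merge 7/100 + 9/100 → 4/25
merge 9/100 + 4/25 → 1/4
merge 1/4 + 37/100 → 31/50
merge 19/50 + 31/50 → 1
L = 4/25 + 1/4 + 31/50 + 1 = 203/100 = 2.03 bits/symbol.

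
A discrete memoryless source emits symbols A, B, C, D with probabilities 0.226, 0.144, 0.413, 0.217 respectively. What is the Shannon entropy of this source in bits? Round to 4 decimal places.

1.8927 bits

H = −Σ pᵢ log₂ pᵢ.
−0.226·log₂(0.226) = 0.4849
−0.144·log₂(0.144) = 0.4026
−0.413·log₂(0.413) = 0.5269
−0.217·log₂(0.217) = 0.4783
Sum ≈ 1.8927 → 1.8927 bits.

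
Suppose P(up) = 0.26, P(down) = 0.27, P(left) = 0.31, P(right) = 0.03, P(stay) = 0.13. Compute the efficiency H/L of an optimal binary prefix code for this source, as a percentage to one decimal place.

Entropy H = −Σ p log₂ p ≈ 2.0735 bits.
Huffman merges: 3/100+13/100→4/25; 4/25+13/50→21/50; 27/100+31/100→29/50; 21/50+29/50→1. L = 54/25 ≈ 2.1600.
Efficiency = H/L = 2.0735/2.1600 = 96.0%.

96.0%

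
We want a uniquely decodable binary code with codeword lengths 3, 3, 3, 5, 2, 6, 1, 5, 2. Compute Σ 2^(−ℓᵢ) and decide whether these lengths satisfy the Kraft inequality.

With common denominator 2^6 = 64: Σ 2^(−ℓᵢ) = 8/64 + 8/64 + 8/64 + 2/64 + 16/64 + 1/64 + 32/64 + 2/64 + 16/64 = 93/64 = 1.453125.
Kraft's inequality requires Σ ≤ 1; here Σ = 1.453125 > 1, so no such prefix code exists.

1.453125; no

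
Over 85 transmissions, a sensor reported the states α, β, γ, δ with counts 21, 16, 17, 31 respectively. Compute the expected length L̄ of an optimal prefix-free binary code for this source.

Probabilities are the counts divided by 85.
Repeatedly combine the two least-probable nodes; the expected code length is the sum of the merged weights.
merge 16/85 + 1/5 → 33/85
merge 21/85 + 31/85 → 52/85
merge 33/85 + 52/85 → 1
L = 33/85 + 52/85 + 1 = 2 bits/symbol.

2 bits/symbol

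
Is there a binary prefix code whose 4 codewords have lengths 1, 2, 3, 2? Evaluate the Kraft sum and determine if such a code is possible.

1.125; no

With common denominator 2^3 = 8: Σ 2^(−ℓᵢ) = 4/8 + 2/8 + 1/8 + 2/8 = 9/8 = 1.125.
Kraft's inequality requires Σ ≤ 1; here Σ = 1.125 > 1, so no such prefix code exists.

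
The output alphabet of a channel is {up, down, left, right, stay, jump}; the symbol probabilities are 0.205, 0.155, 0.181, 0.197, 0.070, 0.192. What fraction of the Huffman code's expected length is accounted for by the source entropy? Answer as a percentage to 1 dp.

Entropy H = −Σ p log₂ p ≈ 2.5193 bits.
Huffman merges: 7/100+31/200→9/40; 181/1000+24/125→373/1000; 197/1000+41/200→201/500; 9/40+373/1000→299/500; 201/500+299/500→1. L = 1299/500 ≈ 2.5980.
Efficiency = H/L = 2.5193/2.5980 = 97.0%.

97.0%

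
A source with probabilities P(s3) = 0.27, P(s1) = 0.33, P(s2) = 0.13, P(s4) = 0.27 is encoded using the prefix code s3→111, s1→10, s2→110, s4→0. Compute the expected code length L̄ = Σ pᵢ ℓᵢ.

2.13 bits/symbol

L̄ = Σ pᵢ·ℓᵢ = 0.27·3 + 0.33·2 + 0.13·3 + 0.27·1 = 2.13 bits/symbol.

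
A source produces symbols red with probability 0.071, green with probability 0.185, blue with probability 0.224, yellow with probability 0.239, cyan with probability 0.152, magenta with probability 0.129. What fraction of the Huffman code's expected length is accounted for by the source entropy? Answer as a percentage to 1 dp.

98.2%

Entropy H = −Σ p log₂ p ≈ 2.4926 bits.
Huffman merges: 71/1000+129/1000→1/5; 19/125+37/200→337/1000; 1/5+28/125→53/125; 239/1000+337/1000→72/125; 53/125+72/125→1. L = 2537/1000 ≈ 2.5370.
Efficiency = H/L = 2.4926/2.5370 = 98.2%.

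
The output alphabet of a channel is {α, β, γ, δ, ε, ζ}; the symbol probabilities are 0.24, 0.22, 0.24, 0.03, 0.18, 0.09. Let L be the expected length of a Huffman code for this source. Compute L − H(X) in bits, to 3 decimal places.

Entropy H = −Σ p log₂ p ≈ 2.3786 bits.
Huffman merges: 3/100+9/100→3/25; 3/25+9/50→3/10; 11/50+6/25→23/50; 6/25+3/10→27/50; 23/50+27/50→1. L = 121/50 ≈ 2.4200.
L − H = 2.4200 − 2.3786 = 0.041 bits.

0.041 bits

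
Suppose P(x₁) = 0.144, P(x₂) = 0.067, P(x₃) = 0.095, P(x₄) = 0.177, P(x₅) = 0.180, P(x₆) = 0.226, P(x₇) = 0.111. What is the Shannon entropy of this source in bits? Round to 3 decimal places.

H = −Σ pᵢ log₂ pᵢ.
−0.144·log₂(0.144) = 0.4026
−0.067·log₂(0.067) = 0.2613
−0.095·log₂(0.095) = 0.3226
−0.177·log₂(0.177) = 0.4422
−0.180·log₂(0.180) = 0.4453
−0.226·log₂(0.226) = 0.4849
−0.111·log₂(0.111) = 0.3520
Sum ≈ 2.7109 → 2.711 bits.

2.711 bits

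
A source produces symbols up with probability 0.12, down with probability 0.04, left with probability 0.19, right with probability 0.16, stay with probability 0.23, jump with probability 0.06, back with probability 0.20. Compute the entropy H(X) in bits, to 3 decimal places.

H = −Σ pᵢ log₂ pᵢ.
−0.12·log₂(0.12) = 0.3671
−0.04·log₂(0.04) = 0.1858
−0.19·log₂(0.19) = 0.4552
−0.16·log₂(0.16) = 0.4230
−0.23·log₂(0.23) = 0.4877
−0.06·log₂(0.06) = 0.2435
−0.20·log₂(0.20) = 0.4644
Sum ≈ 2.6267 → 2.627 bits.

2.627 bits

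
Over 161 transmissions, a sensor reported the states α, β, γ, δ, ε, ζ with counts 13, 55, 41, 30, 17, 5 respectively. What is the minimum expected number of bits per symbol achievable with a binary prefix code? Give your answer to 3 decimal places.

2.329 bits/symbol

Probabilities are the counts divided by 161.
Repeatedly combine the two least-probable nodes; the expected code length is the sum of the merged weights.
merge 5/161 + 13/161 → 18/161
merge 17/161 + 18/161 → 5/23
merge 30/161 + 5/23 → 65/161
merge 41/161 + 55/161 → 96/161
merge 65/161 + 96/161 → 1
L = 18/161 + 5/23 + 65/161 + 96/161 + 1 = 375/161 ≈ 2.329 bits/symbol.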